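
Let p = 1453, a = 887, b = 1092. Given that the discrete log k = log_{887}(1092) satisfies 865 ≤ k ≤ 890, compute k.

Compute 887^865 mod 1453 = 1259, then multiply by 887 repeatedly:
  887^865=1259  887^866=829  887^867=105  887^868=143  887^869=430
  887^870=724  887^871=1415  887^872=1166  887^873=1159  887^874=762
  887^875=249  887^876=7  887^877=397  887^878=513  887^879=242
  887^880=1063  887^881=1337  887^882=271  887^883=632  887^884=1179
  887^885=1066  887^886=1092
Found 1092 at exponent 886.

886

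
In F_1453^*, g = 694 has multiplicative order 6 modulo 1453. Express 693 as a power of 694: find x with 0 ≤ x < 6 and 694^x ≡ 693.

Successive powers of 694 modulo 1453:
  694^0=1  694^1=694  694^2=693
So 694^2 ≡ 693 (mod 1453), giving x = 2.

2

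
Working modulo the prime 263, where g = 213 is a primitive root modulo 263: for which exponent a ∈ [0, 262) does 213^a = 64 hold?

96

Baby-step giant-step with m = ceil(sqrt(262)) = 17.
Baby table (213^j mod 263 for j=0..16):
  0:1  1:213  2:133  3:188  4:68  5:19  6:102  7:160
  8:153  9:240  10:98  11:97  12:147  13:14  14:89  15:21
  16:2
Giant step factor: 213^(-17) ≡ 71 (mod 263).
Scan 64·71^i mod 263 for i = 0, 1, …:
  i=0: 64   i=1: 73   i=2: 186   i=3: 56
  i=4: 31   i=5: 97
Match at i=5, j=11: a = 5·17 + 11 = 96.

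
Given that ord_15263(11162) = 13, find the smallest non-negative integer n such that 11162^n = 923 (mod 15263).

Successive powers of 11162 modulo 15263:
  11162^0=1  11162^1=11162  11162^2=13638  11162^3=9457  11162^4=126  11162^5=2216
  11162^6=8932  11162^7=1068  11162^8=613  11162^9=4482  11162^10=11233  11162^11=12464
  11162^12=923
So 11162^12 ≡ 923 (mod 15263), giving n = 12.

12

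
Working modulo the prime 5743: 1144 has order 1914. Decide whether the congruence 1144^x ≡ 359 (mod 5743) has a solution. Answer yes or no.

no

359 ∈ ⟨1144⟩ iff 359^1914 ≡ 1 (mod 5743), since |⟨1144⟩| = 1914.
359^1914 mod 5743 = 5542.
Since 5542 ≠ 1, 359 does not lie in the subgroup.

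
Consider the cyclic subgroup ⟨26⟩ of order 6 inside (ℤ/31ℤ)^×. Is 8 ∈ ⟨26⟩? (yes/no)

no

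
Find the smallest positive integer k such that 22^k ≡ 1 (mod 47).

46

The order of 22 must divide p − 1 = 46 = 2 · 23.
Divisors: 1, 2, 23, 46.
Check each in increasing order: 22^1 ≡ 22;  22^2 ≡ 14;  22^23 ≡ 46;  22^46 ≡ 1.
Smallest exponent giving 1 is 46.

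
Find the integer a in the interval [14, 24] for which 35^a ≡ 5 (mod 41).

22

Compute 35^14 mod 41 = 21, then multiply by 35 repeatedly:
  35^14=21  35^15=38  35^16=18  35^17=15  35^18=33
  35^19=7  35^20=40  35^21=6  35^22=5
Found 5 at exponent 22.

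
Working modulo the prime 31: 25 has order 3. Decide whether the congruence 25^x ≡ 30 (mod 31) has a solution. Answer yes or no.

no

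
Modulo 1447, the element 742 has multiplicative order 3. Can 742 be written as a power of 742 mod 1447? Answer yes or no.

yes

742 ∈ ⟨742⟩ iff 742^3 ≡ 1 (mod 1447), since |⟨742⟩| = 3.
742^3 mod 1447 = 1.
Since 1 = 1, 742 lies in the subgroup.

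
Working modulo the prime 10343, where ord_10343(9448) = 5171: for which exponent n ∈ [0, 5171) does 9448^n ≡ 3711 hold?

3757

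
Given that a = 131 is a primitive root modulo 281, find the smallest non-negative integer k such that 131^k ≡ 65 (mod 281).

135

Baby-step giant-step with m = ceil(sqrt(280)) = 17.
Baby table (131^j mod 281 for j=0..16):
  0:1  1:131  2:20  3:91  4:119  5:134  6:132  7:151
  8:111  9:210  10:253  11:266  12:2  13:262  14:40  15:182
  16:238
Giant step factor: 131^(-17) ≡ 108 (mod 281).
Scan 65·108^i mod 281 for i = 0, 1, …:
  i=0: 65   i=1: 276   i=2: 22   i=3: 128
  i=4: 55   i=5: 39   i=6: 278   i=7: 238
Match at i=7, j=16: k = 7·17 + 16 = 135.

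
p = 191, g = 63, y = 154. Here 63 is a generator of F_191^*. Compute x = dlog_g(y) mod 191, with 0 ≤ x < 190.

170

Baby-step giant-step with m = ceil(sqrt(190)) = 14.
Baby table (63^j mod 191 for j=0..13):
  0:1  1:63  2:149  3:28  4:45  5:161  6:20  7:114
  8:115  9:178  10:136  11:164  12:18  13:179
Giant step factor: 63^(-14) ≡ 24 (mod 191).
Scan 154·24^i mod 191 for i = 0, 1, …:
  i=0: 154   i=1: 67   i=2: 80   i=3: 10
  i=4: 49   i=5: 30   i=6: 147   i=7: 90
  i=8: 59   i=9: 79   i=10: 177   i=11: 46
  i=12: 149
Match at i=12, j=2: x = 12·14 + 2 = 170.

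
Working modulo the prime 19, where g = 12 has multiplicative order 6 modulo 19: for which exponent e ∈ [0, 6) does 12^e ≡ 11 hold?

2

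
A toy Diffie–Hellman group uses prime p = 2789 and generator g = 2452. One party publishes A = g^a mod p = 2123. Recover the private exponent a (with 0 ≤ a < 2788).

1098

Baby-step giant-step with m = ceil(sqrt(2788)) = 53.
Baby table (2452^j mod 2789 for j=0..52):
  0:1  1:2452  2:2009  3:694  4:398  5:2535  6:1928  7:101
  8:2220  9:2101  10:369  11:1152  12:2236  13:2287  14:1834  15:1100
  16:237  17:1012  18:2003  19:2716  20:2289  21:1160  22:2329  23:1625
  24:1808  25:1495  26:994  27:2491  28:22  29:953  30:2363  31:1323
  32:389  33:2779  34:581  35:2222  36:1427  37:1598  38:2540  39:243
  40:1779  41:112  42:1302  43:1888  44:2425  45:2741  46:2231  47:1183
  48:156  49:419  50:1036  51:2282  52:730
Giant step factor: 2452^(-53) ≡ 497 (mod 2789).
Scan 2123·497^i mod 2789 for i = 0, 1, …:
  i=0: 2123   i=1: 889   i=2: 1171   i=3: 1875
  i=4: 349   i=5: 535   i=6: 940   i=7: 1417
  i=8: 1421   i=9: 620     …   i=19: 1683
  i=20: 2540
Match at i=20, j=38: a = 20·53 + 38 = 1098.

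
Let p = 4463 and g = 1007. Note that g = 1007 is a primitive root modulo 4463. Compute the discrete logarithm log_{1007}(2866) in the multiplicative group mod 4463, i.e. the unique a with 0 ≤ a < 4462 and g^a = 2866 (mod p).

Baby-step giant-step with m = ceil(sqrt(4462)) = 67.
Baby table (1007^j mod 4463 for j=0..66):
  0:1  1:1007  2:948  3:4017  4:1641  5:1177  6:2544  7:46
  8:1692  9:3441  10:1799  11:4078  12:586  13:986  14:2116  15:1961
  16:2081  17:2420  18:142  19:178  20:726  21:3613  22:946  23:2003
  24:4208  25:2069  26:3725  27:2155  28:1067  29:3349  30:2878  31:1659
  32:1451  33:1756  34:944  35:4452  36:2312  37:2961  38:443  39:4264
  40:442  41:3257  42:3957  43:3703  44:2316  45:2526  46:4235  47:2480
  48:2543  49:3502  50:744  51:3887  52:158  53:2901  54:2505  55:940
  56:424  57:2983  58:282  59:2805  60:4019  61:3655  62:3073  63:1652
  64:3328  65:4046  66:4066
Giant step factor: 1007^(-67) ≡ 734 (mod 4463).
Scan 2866·734^i mod 4463 for i = 0, 1, …:
  i=0: 2866   i=1: 1571   i=2: 1660   i=3: 41
  i=4: 3316   i=5: 1609   i=6: 2774   i=7: 988
  i=8: 2186   i=9: 2307     …   i=29: 421
  i=30: 1067
Match at i=30, j=28: a = 30·67 + 28 = 2038.

2038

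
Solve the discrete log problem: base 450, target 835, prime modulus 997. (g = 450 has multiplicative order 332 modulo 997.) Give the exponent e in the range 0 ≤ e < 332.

Baby-step giant-step with m = ceil(sqrt(332)) = 19.
Baby table (450^j mod 997 for j=0..18):
  0:1  1:450  2:109  3:197  4:914  5:536  6:923  7:598
  8:907  9:377  10:160  11:216  12:491  13:613  14:678  15:18
  16:124  17:965  18:555
Giant step factor: 450^(-19) ≡ 333 (mod 997).
Scan 835·333^i mod 997 for i = 0, 1, …:
  i=0: 835   i=1: 889   i=2: 925   i=3: 949
  i=4: 965
Match at i=4, j=17: e = 4·19 + 17 = 93.

93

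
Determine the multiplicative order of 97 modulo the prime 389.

97

The order of 97 must divide p − 1 = 388 = 2^2 · 97.
Divisors: 1, 2, 4, 97, 194, 388.
Check each in increasing order: 97^1 ≡ 97;  97^2 ≡ 73;  97^4 ≡ 272;  97^97 ≡ 1.
Smallest exponent giving 1 is 97.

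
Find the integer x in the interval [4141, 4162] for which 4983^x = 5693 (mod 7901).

4156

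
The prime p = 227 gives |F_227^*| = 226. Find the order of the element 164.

The order of 164 must divide p − 1 = 226 = 2 · 113.
Divisors: 1, 2, 113, 226.
Check each in increasing order: 164^1 ≡ 164;  164^2 ≡ 110;  164^113 ≡ 226;  164^226 ≡ 1.
Smallest exponent giving 1 is 226.

226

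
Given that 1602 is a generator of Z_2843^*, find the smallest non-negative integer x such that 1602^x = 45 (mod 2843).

1665

Baby-step giant-step with m = ceil(sqrt(2842)) = 54.
Baby table (1602^j mod 2843 for j=0..53):
  0:1  1:1602  2:2018  3:345  4:1148  5:2518  6:2462  7:883
  8:1595  9:2176  10:434  11:1576  12:168  13:1894  14:707  15:1100
  16:2383  17:2260  18:1381  19:508  20:718  21:1664  22:1837  23:369
  24:2637  25:2619  26:2213  27:5  28:2324  29:1561  30:1725  31:54
  32:1218  33:938  34:1572  35:2289  36:2351  37:2170  38:2194  39:840
  40:941  41:692  42:2657  43:543  44:2771  45:1219  46:2540  47:747
  48:2634  49:656  50:1845  51:1813  52:1723  53:2536
Giant step factor: 1602^(-54) ≡ 2047 (mod 2843).
Scan 45·2047^i mod 2843 for i = 0, 1, …:
  i=0: 45   i=1: 1139   i=2: 273   i=3: 1603
  i=4: 519   i=5: 1954   i=6: 2580   i=7: 1809
  i=8: 1437   i=9: 1877     …   i=29: 2045
  i=30: 1219
Match at i=30, j=45: x = 30·54 + 45 = 1665.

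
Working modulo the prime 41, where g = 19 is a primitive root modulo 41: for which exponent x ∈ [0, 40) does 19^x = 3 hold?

15

Successive powers of 19 modulo 41:
  19^0=1  19^1=19  19^2=33  19^3=12  19^4=23  19^5=27
  19^6=21  19^7=30  19^8=37  19^9=6  19^10=32  19^11=34
  19^12=31  19^13=15  19^14=39  19^15=3
So 19^15 ≡ 3 (mod 41), giving x = 15.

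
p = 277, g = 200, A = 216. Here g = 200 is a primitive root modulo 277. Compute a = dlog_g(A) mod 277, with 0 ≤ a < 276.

87

Baby-step giant-step with m = ceil(sqrt(276)) = 17.
Baby table (200^j mod 277 for j=0..16):
  0:1  1:200  2:112  3:240  4:79  5:11  6:261  7:124
  8:147  9:38  10:121  11:101  12:256  13:232  14:141  15:223
  16:3
Giant step factor: 200^(-17) ≡ 271 (mod 277).
Scan 216·271^i mod 277 for i = 0, 1, …:
  i=0: 216   i=1: 89   i=2: 20   i=3: 157
  i=4: 166   i=5: 112
Match at i=5, j=2: a = 5·17 + 2 = 87.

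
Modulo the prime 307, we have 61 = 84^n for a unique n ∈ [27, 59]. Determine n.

31

Compute 84^27 mod 307 = 27, then multiply by 84 repeatedly:
  84^27=27  84^28=119  84^29=172  84^30=19  84^31=61
Found 61 at exponent 31.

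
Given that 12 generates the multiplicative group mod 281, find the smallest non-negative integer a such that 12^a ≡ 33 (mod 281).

Baby-step giant-step with m = ceil(sqrt(280)) = 17.
Baby table (12^j mod 281 for j=0..16):
  0:1  1:12  2:144  3:42  4:223  5:147  6:78  7:93
  8:273  9:185  10:253  11:226  12:183  13:229  14:219  15:99
  16:64
Giant step factor: 12^(-17) ≡ 266 (mod 281).
Scan 33·266^i mod 281 for i = 0, 1, …:
  i=0: 33   i=1: 67   i=2: 119   i=3: 182
  i=4: 80   i=5: 205   i=6: 16   i=7: 41
  i=8: 228   i=9: 233   i=10: 158   i=11: 159
  i=12: 144
Match at i=12, j=2: a = 12·17 + 2 = 206.

206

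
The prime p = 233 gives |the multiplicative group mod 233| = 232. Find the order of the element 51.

29

The order of 51 must divide p − 1 = 232 = 2^3 · 29.
Divisors: 1, 2, 4, 8, 29, 58, 116, 232.
Check each in increasing order: 51^1 ≡ 51;  51^2 ≡ 38;  51^4 ≡ 46;  51^8 ≡ 19;  51^29 ≡ 1.
Smallest exponent giving 1 is 29.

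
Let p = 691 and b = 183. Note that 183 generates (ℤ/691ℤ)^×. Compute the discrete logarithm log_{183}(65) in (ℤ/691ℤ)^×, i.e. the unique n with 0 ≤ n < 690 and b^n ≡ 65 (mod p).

169

Baby-step giant-step with m = ceil(sqrt(690)) = 27.
Baby table (183^j mod 691 for j=0..26):
  0:1  1:183  2:321  3:8  4:82  5:495  6:64  7:656
  8:505  9:512  10:411  11:585  12:641  13:524  14:534  15:291
  16:46  17:126  18:255  19:368  20:317  21:658  22:180  23:463
  24:427  25:58  26:249
Giant step factor: 183^(-27) ≡ 124 (mod 691).
Scan 65·124^i mod 691 for i = 0, 1, …:
  i=0: 65   i=1: 459   i=2: 254   i=3: 401
  i=4: 663   i=5: 674   i=6: 656
Match at i=6, j=7: n = 6·27 + 7 = 169.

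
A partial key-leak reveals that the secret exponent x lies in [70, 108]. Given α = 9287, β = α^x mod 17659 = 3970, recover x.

77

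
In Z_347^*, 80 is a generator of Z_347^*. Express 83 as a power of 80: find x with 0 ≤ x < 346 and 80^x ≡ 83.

Baby-step giant-step with m = ceil(sqrt(346)) = 19.
Baby table (80^j mod 347 for j=0..18):
  0:1  1:80  2:154  3:175  4:120  5:231  6:89  7:180
  8:173  9:307  10:270  11:86  12:287  13:58  14:129  15:257
  16:87  17:20  18:212
Giant step factor: 80^(-19) ≡ 234 (mod 347).
Scan 83·234^i mod 347 for i = 0, 1, …:
  i=0: 83   i=1: 337   i=2: 89
Match at i=2, j=6: x = 2·19 + 6 = 44.

44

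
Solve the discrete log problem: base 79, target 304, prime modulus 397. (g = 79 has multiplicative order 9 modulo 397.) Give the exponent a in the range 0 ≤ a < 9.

Successive powers of 79 modulo 397:
  79^0=1  79^1=79  79^2=286  79^3=362  79^4=14  79^5=312
  79^6=34  79^7=304
So 79^7 ≡ 304 (mod 397), giving a = 7.

7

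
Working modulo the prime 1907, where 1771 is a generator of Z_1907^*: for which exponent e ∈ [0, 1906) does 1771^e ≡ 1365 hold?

1755

Baby-step giant-step with m = ceil(sqrt(1906)) = 44.
Baby table (1771^j mod 1907 for j=0..43):
  0:1  1:1771  2:1333  3:1784  4:1472  5:43  6:1780  7:109
  8:432  9:365  10:1849  11:260  12:873  13:1413  14:439  15:1320
  16:1645  17:1306  18:1642  19:1714  20:1457  21:176  22:855  23:47
  24:1236  25:1627  26:1847  27:532  28:114  29:1659  30:1309  31:1234
  32:1899  33:1088  34:778  35:984  36:1573  37:1563  38:1016  39:1035
  40:358  41:894  42:464  43:1734
Giant step factor: 1771^(-44) ≡ 1602 (mod 1907).
Scan 1365·1602^i mod 1907 for i = 0, 1, …:
  i=0: 1365   i=1: 1308   i=2: 1530   i=3: 565
  i=4: 1212   i=5: 298   i=6: 646   i=7: 1298
  i=8: 766   i=9: 931     …   i=38: 997
  i=39: 1035
Match at i=39, j=39: e = 39·44 + 39 = 1755.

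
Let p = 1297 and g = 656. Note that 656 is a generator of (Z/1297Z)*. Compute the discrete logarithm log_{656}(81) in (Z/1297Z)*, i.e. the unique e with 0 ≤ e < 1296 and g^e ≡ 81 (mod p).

416

Baby-step giant-step with m = ceil(sqrt(1296)) = 36.
Baby table (656^j mod 1297 for j=0..35):
  0:1  1:656  2:1029  3:584  4:489  5:425  6:1242  7:236
  8:473  9:305  10:342  11:1268  12:431  13:1287  14:1222  15:86
  16:645  17:298  18:938  19:550  20:234  21:458  22:841  23:471
  24:290  25:878  26:100  27:750  28:437  29:35  30:911  31:996
  32:985  33:254  34:608  35:669
Giant step factor: 656^(-36) ≡ 871 (mod 1297).
Scan 81·871^i mod 1297 for i = 0, 1, …:
  i=0: 81   i=1: 513   i=2: 655   i=3: 1122
  i=4: 621   i=5: 42   i=6: 266   i=7: 820
  i=8: 870   i=9: 322   i=10: 310   i=11: 234
Match at i=11, j=20: e = 11·36 + 20 = 416.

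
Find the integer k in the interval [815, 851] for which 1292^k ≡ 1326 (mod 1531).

Compute 1292^815 mod 1531 = 718, then multiply by 1292 repeatedly:
  1292^815=718  1292^816=1401  1292^817=450  1292^818=1151  1292^819=491
  1292^820=538  1292^821=22  1292^822=866  1292^823=1242  1292^824=176
  1292^825=804  1292^826=750  1292^827=1408  1292^828=308  1292^829=1407
  1292^830=547  1292^831=933  1292^832=539  1292^833=1314  1292^834=1340
  1292^835=1250  1292^836=1326
Found 1326 at exponent 836.

836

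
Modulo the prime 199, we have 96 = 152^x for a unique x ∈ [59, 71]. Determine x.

63

Compute 152^59 mod 199 = 48, then multiply by 152 repeatedly:
  152^59=48  152^60=132  152^61=164  152^62=53  152^63=96
Found 96 at exponent 63.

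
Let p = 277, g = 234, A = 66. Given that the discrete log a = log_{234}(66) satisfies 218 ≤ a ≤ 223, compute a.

222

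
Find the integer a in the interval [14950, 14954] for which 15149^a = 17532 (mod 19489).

Compute 15149^14950 mod 19489 = 15283, then multiply by 15149 repeatedly:
  15149^14950=15283  15149^14951=12336  15149^14952=17532
Found 17532 at exponent 14952.

14952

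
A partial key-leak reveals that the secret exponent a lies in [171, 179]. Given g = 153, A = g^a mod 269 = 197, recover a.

Compute 153^171 mod 269 = 179, then multiply by 153 repeatedly:
  153^171=179  153^172=218  153^173=267  153^174=232  153^175=257
  153^176=47  153^177=197
Found 197 at exponent 177.

177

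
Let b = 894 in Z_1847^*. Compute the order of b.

1846

The order of 894 must divide p − 1 = 1846 = 2 · 13 · 71.
Divisors: 1, 2, 13, 26, 71, 142, 923, 1846.
Check each in increasing order: 894^1 ≡ 894;  894^2 ≡ 1332;  894^13 ≡ 213;  894^26 ≡ 1041;  894^71 ≡ 1047;  894^142 ≡ 938;  894^923 ≡ 1846;  894^1846 ≡ 1.
Smallest exponent giving 1 is 1846.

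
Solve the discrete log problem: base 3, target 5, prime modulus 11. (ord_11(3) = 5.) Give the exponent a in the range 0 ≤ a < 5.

Successive powers of 3 modulo 11:
  3^0=1  3^1=3  3^2=9  3^3=5
So 3^3 ≡ 5 (mod 11), giving a = 3.

3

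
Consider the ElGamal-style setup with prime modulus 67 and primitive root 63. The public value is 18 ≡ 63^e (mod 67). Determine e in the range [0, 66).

Successive powers of 63 modulo 67:
  63^0=1  63^1=63  63^2=16  63^3=3  63^4=55  63^5=48
  63^6=9  63^7=31  63^8=10  63^9=27  63^10=26  63^11=30
  63^12=14  63^13=11  63^14=23  63^15=42  63^16=33  63^17=2
  63^18=59  63^19=32  63^20=6  63^21=43  63^22=29  63^23=18
So 63^23 ≡ 18 (mod 67), giving e = 23.

23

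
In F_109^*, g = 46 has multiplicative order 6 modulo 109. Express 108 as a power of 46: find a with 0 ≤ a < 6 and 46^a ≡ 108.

Successive powers of 46 modulo 109:
  46^0=1  46^1=46  46^2=45  46^3=108
So 46^3 ≡ 108 (mod 109), giving a = 3.

3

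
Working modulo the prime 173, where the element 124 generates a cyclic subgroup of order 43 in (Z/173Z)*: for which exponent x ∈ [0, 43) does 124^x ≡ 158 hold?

Successive powers of 124 modulo 173:
  124^0=1  124^1=124  124^2=152  124^3=164  124^4=95  124^5=16
  124^6=81  124^7=10  124^8=29  124^9=136  124^10=83  124^11=85
  124^12=160  124^13=118  124^14=100  124^15=117  124^16=149  124^17=138
  124^18=158
So 124^18 ≡ 158 (mod 173), giving x = 18.

18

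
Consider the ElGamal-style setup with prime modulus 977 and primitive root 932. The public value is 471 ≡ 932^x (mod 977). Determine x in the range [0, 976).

Baby-step giant-step with m = ceil(sqrt(976)) = 32.
Baby table (932^j mod 977 for j=0..31):
  0:1  1:932  2:71  3:713  4:156  5:796  6:329  7:827
  8:888  9:97  10:520  11:48  12:771  13:477  14:29  15:649
  16:105  17:160  18:616  19:613  20:748  21:535  22:350  23:859
  24:425  25:415  26:865  27:155  28:841  29:258  30:114  31:732
Giant step factor: 932^(-32) ≡ 854 (mod 977).
Scan 471·854^i mod 977 for i = 0, 1, …:
  i=0: 471   i=1: 687   i=2: 498   i=3: 297
  i=4: 595   i=5: 90   i=6: 654   i=7: 649
Match at i=7, j=15: x = 7·32 + 15 = 239.

239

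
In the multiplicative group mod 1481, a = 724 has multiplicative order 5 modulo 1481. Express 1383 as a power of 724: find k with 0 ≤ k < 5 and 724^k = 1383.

Successive powers of 724 modulo 1481:
  724^0=1  724^1=724  724^2=1383
So 724^2 ≡ 1383 (mod 1481), giving k = 2.

2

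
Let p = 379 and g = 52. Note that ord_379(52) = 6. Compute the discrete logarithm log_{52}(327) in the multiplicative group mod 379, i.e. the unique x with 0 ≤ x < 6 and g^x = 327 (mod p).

Successive powers of 52 modulo 379:
  52^0=1  52^1=52  52^2=51  52^3=378  52^4=327
So 52^4 ≡ 327 (mod 379), giving x = 4.

4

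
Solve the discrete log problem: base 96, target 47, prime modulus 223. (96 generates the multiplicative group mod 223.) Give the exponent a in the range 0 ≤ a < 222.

Baby-step giant-step with m = ceil(sqrt(222)) = 15.
Baby table (96^j mod 223 for j=0..14):
  0:1  1:96  2:73  3:95  4:200  5:22  6:105  7:45
  8:83  9:163  10:38  11:80  12:98  13:42  14:18
Giant step factor: 96^(-15) ≡ 219 (mod 223).
Scan 47·219^i mod 223 for i = 0, 1, …:
  i=0: 47   i=1: 35   i=2: 83
Match at i=2, j=8: a = 2·15 + 8 = 38.

38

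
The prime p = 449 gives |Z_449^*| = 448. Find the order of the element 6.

448

The order of 6 must divide p − 1 = 448 = 2^6 · 7.
Divisors: 1, 2, 4, 7, 8, 14, 16, 28, 32, 56, 64, 112, 224, 448.
Check each in increasing order: 6^1 ≡ 6;  6^2 ≡ 36;  6^4 ≡ 398;  6^7 ≡ 209;  6^8 ≡ 356;  6^14 ≡ 128;  6^16 ≡ 118;  6^28 ≡ 220;  6^32 ≡ 5;  6^56 ≡ 357;  6^64 ≡ 25;  6^112 ≡ 382;  6^224 ≡ 448;  6^448 ≡ 1.
Smallest exponent giving 1 is 448.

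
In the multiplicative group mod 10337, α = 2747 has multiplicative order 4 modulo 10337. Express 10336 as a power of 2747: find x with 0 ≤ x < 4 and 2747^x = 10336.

Successive powers of 2747 modulo 10337:
  2747^0=1  2747^1=2747  2747^2=10336
So 2747^2 ≡ 10336 (mod 10337), giving x = 2.

2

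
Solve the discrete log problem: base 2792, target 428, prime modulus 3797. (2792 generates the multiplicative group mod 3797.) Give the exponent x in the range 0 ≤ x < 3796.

Successive powers of 2792 modulo 3797:
  2792^0=1  2792^1=2792  2792^2=23  2792^3=3464  2792^4=529  2792^5=3732
  2792^6=776  2792^7=2302  2792^8=2660  2792^9=3585  2792^10=428
So 2792^10 ≡ 428 (mod 3797), giving x = 10.

10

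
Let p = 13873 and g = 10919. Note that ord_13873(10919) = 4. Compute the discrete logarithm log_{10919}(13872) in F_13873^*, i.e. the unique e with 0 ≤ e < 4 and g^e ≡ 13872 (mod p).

2

Successive powers of 10919 modulo 13873:
  10919^0=1  10919^1=10919  10919^2=13872
So 10919^2 ≡ 13872 (mod 13873), giving e = 2.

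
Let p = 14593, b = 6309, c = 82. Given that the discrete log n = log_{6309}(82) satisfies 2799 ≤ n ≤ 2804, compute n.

2799

Compute 6309^2799 mod 14593 = 82, then multiply by 6309 repeatedly:
  6309^2799=82
Found 82 at exponent 2799.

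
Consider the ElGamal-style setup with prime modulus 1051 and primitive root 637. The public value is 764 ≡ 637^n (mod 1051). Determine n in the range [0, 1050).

377

Baby-step giant-step with m = ceil(sqrt(1050)) = 33.
Baby table (637^j mod 1051 for j=0..32):
  0:1  1:637  2:83  3:321  4:583  5:368  6:43  7:65
  8:416  9:140  10:896  11:59  12:798  13:693  14:21  15:765
  16:692  17:435  18:682  19:371  20:903  21:314  22:328  23:838
  24:949  25:188  26:993  27:890  28:441  29:300  30:869  31:727
  32:659
Giant step factor: 637^(-33) ≡ 201 (mod 1051).
Scan 764·201^i mod 1051 for i = 0, 1, …:
  i=0: 764   i=1: 118   i=2: 596   i=3: 1033
  i=4: 586   i=5: 74   i=6: 160   i=7: 630
  i=8: 510   i=9: 563   i=10: 706   i=11: 21
Match at i=11, j=14: n = 11·33 + 14 = 377.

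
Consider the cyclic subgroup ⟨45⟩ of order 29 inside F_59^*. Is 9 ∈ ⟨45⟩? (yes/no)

9 ∈ ⟨45⟩ iff 9^29 ≡ 1 (mod 59), since |⟨45⟩| = 29.
9^29 mod 59 = 1.
Since 1 = 1, 9 lies in the subgroup.

yes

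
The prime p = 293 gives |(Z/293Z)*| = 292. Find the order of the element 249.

The order of 249 must divide p − 1 = 292 = 2^2 · 73.
Divisors: 1, 2, 4, 73, 146, 292.
Check each in increasing order: 249^1 ≡ 249;  249^2 ≡ 178;  249^4 ≡ 40;  249^73 ≡ 155;  249^146 ≡ 292;  249^292 ≡ 1.
Smallest exponent giving 1 is 292.

292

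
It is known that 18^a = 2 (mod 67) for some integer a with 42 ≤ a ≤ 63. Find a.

61

Compute 18^42 mod 67 = 40, then multiply by 18 repeatedly:
  18^42=40  18^43=50  18^44=29  18^45=53  18^46=16
  18^47=20  18^48=25  18^49=48  18^50=60  18^51=8
  18^52=10  18^53=46  18^54=24  18^55=30  18^56=4
  18^57=5  18^58=23  18^59=12  18^60=15  18^61=2
Found 2 at exponent 61.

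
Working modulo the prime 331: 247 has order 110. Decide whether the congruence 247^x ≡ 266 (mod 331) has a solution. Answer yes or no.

yes

266 ∈ ⟨247⟩ iff 266^110 ≡ 1 (mod 331), since |⟨247⟩| = 110.
266^110 mod 331 = 1.
Since 1 = 1, 266 lies in the subgroup.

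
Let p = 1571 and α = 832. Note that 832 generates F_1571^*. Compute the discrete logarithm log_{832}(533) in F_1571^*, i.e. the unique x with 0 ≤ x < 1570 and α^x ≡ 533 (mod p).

Baby-step giant-step with m = ceil(sqrt(1570)) = 40.
Baby table (832^j mod 1571 for j=0..39):
  0:1  1:832  2:984  3:197  4:520  5:615  6:1105  7:325
  8:188  9:887  10:1185  11:903  12:358  13:937  14:368  15:1402
  16:782  17:230  18:1269  19:96  20:1322  21:204  22:60  23:1219
  24:913  25:823  26:1351  27:767  28:318  29:648  30:283  31:1377
  32:405  33:766  34:1057  35:1235  36:86  37:857  38:1361  39:1232
Giant step factor: 832^(-40) ≡ 646 (mod 1571).
Scan 533·646^i mod 1571 for i = 0, 1, …:
  i=0: 533   i=1: 269   i=2: 964   i=3: 628
  i=4: 370   i=5: 228   i=6: 1185
Match at i=6, j=10: x = 6·40 + 10 = 250.

250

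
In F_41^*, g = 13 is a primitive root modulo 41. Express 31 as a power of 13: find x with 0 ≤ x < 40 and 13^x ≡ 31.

Successive powers of 13 modulo 41:
  13^0=1  13^1=13  13^2=5  13^3=24  13^4=25  13^5=38
  13^6=2  13^7=26  13^8=10  13^9=7  13^10=9  13^11=35
  13^12=4  13^13=11  13^14=20  13^15=14  13^16=18  13^17=29
  13^18=8  13^19=22  13^20=40  13^21=28  13^22=36  13^23=17
  13^24=16  13^25=3  13^26=39  13^27=15  13^28=31
So 13^28 ≡ 31 (mod 41), giving x = 28.

28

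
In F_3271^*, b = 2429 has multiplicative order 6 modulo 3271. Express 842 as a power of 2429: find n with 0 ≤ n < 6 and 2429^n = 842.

Successive powers of 2429 modulo 3271:
  2429^0=1  2429^1=2429  2429^2=2428  2429^3=3270  2429^4=842
So 2429^4 ≡ 842 (mod 3271), giving n = 4.

4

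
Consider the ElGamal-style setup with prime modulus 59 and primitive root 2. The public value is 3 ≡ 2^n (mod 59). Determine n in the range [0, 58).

Baby-step giant-step with m = ceil(sqrt(58)) = 8.
Baby table (2^j mod 59 for j=0..7):
  0:1  1:2  2:4  3:8  4:16  5:32  6:5  7:10
Giant step factor: 2^(-8) ≡ 3 (mod 59).
Scan 3·3^i mod 59 for i = 0, 1, …:
  i=0: 3   i=1: 9   i=2: 27   i=3: 22
  i=4: 7   i=5: 21   i=6: 4
Match at i=6, j=2: n = 6·8 + 2 = 50.

50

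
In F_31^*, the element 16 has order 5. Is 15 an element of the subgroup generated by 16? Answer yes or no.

no

15 ∈ ⟨16⟩ iff 15^5 ≡ 1 (mod 31), since |⟨16⟩| = 5.
15^5 mod 31 = 30.
Since 30 ≠ 1, 15 does not lie in the subgroup.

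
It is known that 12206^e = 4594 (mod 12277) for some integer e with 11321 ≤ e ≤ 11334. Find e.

11331

Compute 12206^11321 mod 12277 = 2947, then multiply by 12206 repeatedly:
  12206^11321=2947  12206^11322=11749  12206^11323=657  12206^11324=2461  12206^11325=9424
  12206^11326=6131  12206^11327=6671  12206^11328=5162  12206^11329=1808  12206^11330=6679
  12206^11331=4594
Found 4594 at exponent 11331.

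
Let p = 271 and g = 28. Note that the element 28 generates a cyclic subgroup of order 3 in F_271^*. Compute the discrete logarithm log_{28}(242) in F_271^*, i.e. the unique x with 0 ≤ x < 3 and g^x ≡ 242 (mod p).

2

Successive powers of 28 modulo 271:
  28^0=1  28^1=28  28^2=242
So 28^2 ≡ 242 (mod 271), giving x = 2.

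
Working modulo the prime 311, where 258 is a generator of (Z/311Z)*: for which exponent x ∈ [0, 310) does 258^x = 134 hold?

174

Baby-step giant-step with m = ceil(sqrt(310)) = 18.
Baby table (258^j mod 311 for j=0..17):
  0:1  1:258  2:10  3:92  4:100  5:298  6:67  7:181
  8:48  9:255  10:169  11:62  12:135  13:309  14:106  15:291
  16:127  17:111
Giant step factor: 258^(-18) ≡ 12 (mod 311).
Scan 134·12^i mod 311 for i = 0, 1, …:
  i=0: 134   i=1: 53   i=2: 14   i=3: 168
  i=4: 150   i=5: 245   i=6: 141   i=7: 137
  i=8: 89   i=9: 135
Match at i=9, j=12: x = 9·18 + 12 = 174.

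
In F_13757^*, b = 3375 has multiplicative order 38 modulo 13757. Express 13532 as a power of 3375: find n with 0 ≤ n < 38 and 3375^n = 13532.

7

Successive powers of 3375 modulo 13757:
  3375^0=1  3375^1=3375  3375^2=13586  3375^3=669  3375^4=1727  3375^5=9414
  3375^6=7337  3375^7=13532
So 3375^7 ≡ 13532 (mod 13757), giving n = 7.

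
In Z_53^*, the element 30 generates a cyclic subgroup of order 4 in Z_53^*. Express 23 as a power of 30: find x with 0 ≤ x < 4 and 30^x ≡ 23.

3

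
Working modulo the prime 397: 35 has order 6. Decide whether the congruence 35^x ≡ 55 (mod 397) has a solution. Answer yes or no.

⟨35⟩ has order 6; its elements mod 397 are {1, 34, 35, 362, 363, 396}.
55 is not in this set.

no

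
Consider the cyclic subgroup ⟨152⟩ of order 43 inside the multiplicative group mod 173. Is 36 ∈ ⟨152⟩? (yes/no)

36 ∈ ⟨152⟩ iff 36^43 ≡ 1 (mod 173), since |⟨152⟩| = 43.
36^43 mod 173 = 1.
Since 1 = 1, 36 lies in the subgroup.

yes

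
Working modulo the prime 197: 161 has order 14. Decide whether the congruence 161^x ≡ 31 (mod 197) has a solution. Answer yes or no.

no

⟨161⟩ has order 14; its elements mod 197 are {1, 6, 19, 33, 36, 83, 93, 104, 114, 161, 164, 178, 191, 196}.
31 is not in this set.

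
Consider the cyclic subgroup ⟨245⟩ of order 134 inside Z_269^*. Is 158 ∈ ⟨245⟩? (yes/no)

158 ∈ ⟨245⟩ iff 158^134 ≡ 1 (mod 269), since |⟨245⟩| = 134.
158^134 mod 269 = 268.
Since 268 ≠ 1, 158 does not lie in the subgroup.

no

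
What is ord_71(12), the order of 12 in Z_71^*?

35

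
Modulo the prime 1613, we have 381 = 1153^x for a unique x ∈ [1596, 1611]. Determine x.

1602

Compute 1153^1596 mod 1613 = 1328, then multiply by 1153 repeatedly:
  1153^1596=1328  1153^1597=447  1153^1598=844  1153^1599=493  1153^1600=653
  1153^1601=1251  1153^1602=381
Found 381 at exponent 1602.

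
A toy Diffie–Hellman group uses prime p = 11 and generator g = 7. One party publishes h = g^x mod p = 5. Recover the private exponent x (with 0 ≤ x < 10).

2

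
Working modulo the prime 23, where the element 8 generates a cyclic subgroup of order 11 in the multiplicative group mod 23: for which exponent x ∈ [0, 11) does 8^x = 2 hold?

Successive powers of 8 modulo 23:
  8^0=1  8^1=8  8^2=18  8^3=6  8^4=2
So 8^4 ≡ 2 (mod 23), giving x = 4.

4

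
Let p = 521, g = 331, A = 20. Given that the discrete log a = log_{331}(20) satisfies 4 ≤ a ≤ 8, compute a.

8

Compute 331^4 mod 521 = 398, then multiply by 331 repeatedly:
  331^4=398  331^5=446  331^6=183  331^7=137  331^8=20
Found 20 at exponent 8.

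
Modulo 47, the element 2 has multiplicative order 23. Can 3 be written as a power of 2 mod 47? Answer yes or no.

⟨2⟩ has order 23; its elements mod 47 are {1, 2, 3, 4, 6, 7, 8, 9, 12, 14, 16, 17, 18, 21, 24, 25, 27, 28, 32, 34, 36, 37, 42}.
3 is in this set.

yes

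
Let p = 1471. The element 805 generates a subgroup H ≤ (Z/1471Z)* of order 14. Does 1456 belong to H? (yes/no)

⟨805⟩ has order 14; its elements mod 1471 are {1, 124, 208, 254, 605, 666, 686, 785, 805, 866, 1217, 1263, 1347, 1470}.
1456 is not in this set.

no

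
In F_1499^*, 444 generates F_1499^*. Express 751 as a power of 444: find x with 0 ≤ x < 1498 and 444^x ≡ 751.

1113

Baby-step giant-step with m = ceil(sqrt(1498)) = 39.
Baby table (444^j mod 1499 for j=0..38):
  0:1  1:444  2:767  3:275  4:681  5:1065  6:675  7:1399
  8:570  9:1248  10:981  11:854  12:1428  13:1454  14:1006  15:1461
  16:1116  17:834  18:43  19:1104  20:3  21:1332  22:802  23:825
  24:544  25:197  26:526  27:1199  28:211  29:746  30:1444  31:1063
  32:1286  33:1364  34:20  35:1385  36:350  37:1003  38:129
Giant step factor: 444^(-39) ≡ 549 (mod 1499).
Scan 751·549^i mod 1499 for i = 0, 1, …:
  i=0: 751   i=1: 74   i=2: 153   i=3: 53
  i=4: 616   i=5: 909   i=6: 1373   i=7: 1279
  i=8: 639   i=9: 45     …   i=27: 27
  i=28: 1332
Match at i=28, j=21: x = 28·39 + 21 = 1113.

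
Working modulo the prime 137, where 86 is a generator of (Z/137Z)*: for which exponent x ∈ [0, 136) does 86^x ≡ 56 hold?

96

Baby-step giant-step with m = ceil(sqrt(136)) = 12.
Baby table (86^j mod 137 for j=0..11):
  0:1  1:86  2:135  3:102  4:4  5:70  6:129  7:134
  8:16  9:6  10:105  11:125
Giant step factor: 86^(-12) ≡ 15 (mod 137).
Scan 56·15^i mod 137 for i = 0, 1, …:
  i=0: 56   i=1: 18   i=2: 133   i=3: 77
  i=4: 59   i=5: 63   i=6: 123   i=7: 64
  i=8: 1
Match at i=8, j=0: x = 8·12 + 0 = 96.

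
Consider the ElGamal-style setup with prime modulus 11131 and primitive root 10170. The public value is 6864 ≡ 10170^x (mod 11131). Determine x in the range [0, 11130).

Baby-step giant-step with m = ceil(sqrt(11130)) = 106.
Baby table (10170^j mod 11131 for j=0..105):
  0:1  1:10170  2:10779  3:4342  4:1463  5:7694  6:8181  7:7676
  8:3217  9:2881  10:2978  11:9940  12:9189  13:7385  14:4593  15:5134
  16:8390  17:7185  18:7566  19:8748  20:8208  21:3991  22:4844  23:8805
  24:9086  25:6189  26:7456  27:3148  28:2404  29:5004  30:10879  31:8421
  32:10787  33:7785  34:9778  35:9037  36:8754  37:2442  38:1879  39:8634
  40:6452  41:10726  42:10751  43:8988  44:188  45:8559  46:610  47:3733
  48:7900  49:10573  50:1950  51:7189  52:3722  53:7340  54:3314  55:9843
  56:2227  57:8136  58:6397  59:7926  60:7849  61:3929  62:8771  63:8367
  64:7026  65:4531  66:9061  67:7952  68:5125  69:5908  70:10353  71:1881
  72:6712  73:5748  74:8279  75:2546  76:2114  77:5419  78:1649  79:7044
  80:9495  81:2725  82:8191  83:9197  84:10828  85:1777  86:6477  87:8963
  88:1951  89:6228  90:3370  91:551  92:4777  93:6406  94:10408  95:4681
  96:9614  97:10807  98:10827  99:2738  100:6829  101:4621  102:488  103:9665
  104:6320  105:4006
Giant step factor: 10170^(-106) ≡ 7913 (mod 11131).
Scan 6864·7913^i mod 11131 for i = 0, 1, …:
  i=0: 6864   i=1: 6683   i=2: 10329   i=3: 9575
  i=4: 9389   i=5: 6863   i=6: 9901   i=7: 6635
  i=8: 8959   i=9: 10359     …   i=99: 2473
  i=100: 551
Match at i=100, j=91: x = 100·106 + 91 = 10691.

10691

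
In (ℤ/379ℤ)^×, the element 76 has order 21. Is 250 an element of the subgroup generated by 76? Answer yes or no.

no

⟨76⟩ has order 21; its elements mod 379 are {1, 5, 25, 39, 51, 76, 86, 91, 93, 94, 119, 125, 138, 195, 216, 217, 246, 255, 311, 322, 327}.
250 is not in this set.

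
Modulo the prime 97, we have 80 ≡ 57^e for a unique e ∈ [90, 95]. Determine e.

95

Compute 57^90 mod 97 = 89, then multiply by 57 repeatedly:
  57^90=89  57^91=29  57^92=4  57^93=34  57^94=95
  57^95=80
Found 80 at exponent 95.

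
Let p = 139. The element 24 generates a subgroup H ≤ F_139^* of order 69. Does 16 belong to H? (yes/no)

16 ∈ ⟨24⟩ iff 16^69 ≡ 1 (mod 139), since |⟨24⟩| = 69.
16^69 mod 139 = 1.
Since 1 = 1, 16 lies in the subgroup.

yes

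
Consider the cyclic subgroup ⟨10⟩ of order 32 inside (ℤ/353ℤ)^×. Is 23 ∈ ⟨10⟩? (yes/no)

23 ∈ ⟨10⟩ iff 23^32 ≡ 1 (mod 353), since |⟨10⟩| = 32.
23^32 mod 353 = 217.
Since 217 ≠ 1, 23 does not lie in the subgroup.

no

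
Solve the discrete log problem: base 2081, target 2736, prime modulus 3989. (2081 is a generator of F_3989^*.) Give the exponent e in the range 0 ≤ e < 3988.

1117

Baby-step giant-step with m = ceil(sqrt(3988)) = 64.
Baby table (2081^j mod 3989 for j=0..63):
  0:1  1:2081  2:2496  3:498  4:3187  5:2429  6:686  7:3493
  8:975  9:2563  10:310  11:2881  12:3883  13:2798  14:2687  15:3058
  16:1243  17:1811  18:3075  19:719  20:364  21:3563  22:3041  23:1767
  24:3258  25:2587  26:2386  27:2950  28:3868  29:3495  30:1148  31:3566
  32:1306  33:1277  34:763  35:181  36:1695  37:1019  38:2380  39:2431
  40:859  41:507  42:1971  43:959  44:1179  45:264  46:2891  47:759
  48:3824  49:3678  50:3016  51:1599  52:693  53:2104  54:2491  55:2060
  56:2674  57:3928  58:707  59:3315  60:1534  61:1054  62:3413  63:2033
Giant step factor: 2081^(-64) ≡ 2787 (mod 3989).
Scan 2736·2787^i mod 3989 for i = 0, 1, …:
  i=0: 2736   i=1: 2253   i=2: 425   i=3: 3731
  i=4: 2963   i=5: 651   i=6: 3331   i=7: 1094
  i=8: 1382   i=9: 2249     …   i=16: 319
  i=17: 3495
Match at i=17, j=29: e = 17·64 + 29 = 1117.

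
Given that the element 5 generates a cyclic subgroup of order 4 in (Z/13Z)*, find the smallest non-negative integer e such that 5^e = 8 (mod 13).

Successive powers of 5 modulo 13:
  5^0=1  5^1=5  5^2=12  5^3=8
So 5^3 ≡ 8 (mod 13), giving e = 3.

3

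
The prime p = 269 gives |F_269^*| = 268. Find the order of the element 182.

134

The order of 182 must divide p − 1 = 268 = 2^2 · 67.
Divisors: 1, 2, 4, 67, 134, 268.
Check each in increasing order: 182^1 ≡ 182;  182^2 ≡ 37;  182^4 ≡ 24;  182^67 ≡ 268;  182^134 ≡ 1.
Smallest exponent giving 1 is 134.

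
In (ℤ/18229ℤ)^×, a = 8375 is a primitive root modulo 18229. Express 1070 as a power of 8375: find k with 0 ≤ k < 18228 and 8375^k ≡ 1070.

3679

Baby-step giant-step with m = ceil(sqrt(18228)) = 136.
Baby table (8375^j mod 18229 for j=0..135):
  0:1  1:8375  2:13662  3:14046  4:3513  5:17998  6:15878  7:15924
  8:136  9:8802  10:16903  11:14440  12:3814  13:5042  14:8386  15:14642
  16:267  17:12187  18:1954  19:13337  20:8292  21:11239  22:10298  23:4351
  24:18083  25:16822  26:10538  27:9161  28:15743  29:15497  30:15124  31:8408
  32:16602  33:9167  34:11306  35:6324  36:8255  37:11257  38:15216  39:13290
  40:15705  41:7140  42:6380  43:3301  44:10711  45:17945  46:9499  47:2769
  48:3087  49:4903  50:10917  51:11440  52:16605  53:16063  54:15834  55:12004
  56:565  57:10564  58:8163  59:6375  60:16113  61:15317  62:2402  63:10163
  64:3924  65:14842  66:16428  67:10237  68:3888  69:5006  70:16779  71:14993
  72:5023  73:13322  74:10270  75:6828  76:127  77:6343  78:3319  79:15629
  80:8655  81:7121  82:11316  83:17158  84:17272  85:5885  86:13888  87:10980
  88:10424  89:2319  90:7740  91:176  92:15680  93:16513  94:11181  95:16731
  96:14031  97:5491  98:13587  99:5707  100:17916  101:3601  102:7609  103:15020
  104:12400  105:17616  106:6703  107:10534  108:12119  109:15782  110:14000  111:1072
  112:9332  113:7777  114:158  115:10762  116:7574  117:13559  118:8184  119:18189
  120:11351  121:390  122:3259  123:5312  124:9240  125:2895  126:1055  127:12789
  128:12500  129:16582  130:5728  131:11501  132:17068  133:10911  134:15877  135:7549
Giant step factor: 8375^(-136) ≡ 8880 (mod 18229).
Scan 1070·8880^i mod 18229 for i = 0, 1, …:
  i=0: 1070   i=1: 4291   i=2: 5470   i=3: 11544
  i=4: 9053   i=5: 750   i=6: 6415   i=7: 17804
  i=8: 17632   i=9: 3279     …   i=26: 5840
  i=27: 15924
Match at i=27, j=7: k = 27·136 + 7 = 3679.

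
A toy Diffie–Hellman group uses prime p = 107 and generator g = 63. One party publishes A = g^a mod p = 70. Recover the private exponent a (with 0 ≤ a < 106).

Baby-step giant-step with m = ceil(sqrt(106)) = 11.
Baby table (63^j mod 107 for j=0..10):
  0:1  1:63  2:10  3:95  4:100  5:94  6:37  7:84
  8:49  9:91  10:62
Giant step factor: 63^(-11) ≡ 2 (mod 107).
Scan 70·2^i mod 107 for i = 0, 1, …:
  i=0: 70   i=1: 33   i=2: 66   i=3: 25
  i=4: 50   i=5: 100
Match at i=5, j=4: a = 5·11 + 4 = 59.

59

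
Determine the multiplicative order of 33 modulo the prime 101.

50

The order of 33 must divide p − 1 = 100 = 2^2 · 5^2.
Divisors: 1, 2, 4, 5, 10, 20, 25, 50, 100.
Check each in increasing order: 33^1 ≡ 33;  33^2 ≡ 79;  33^4 ≡ 80;  33^5 ≡ 14;  33^10 ≡ 95;  33^20 ≡ 36;  33^25 ≡ 100;  33^50 ≡ 1.
Smallest exponent giving 1 is 50.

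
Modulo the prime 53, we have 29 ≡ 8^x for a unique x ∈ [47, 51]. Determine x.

Compute 8^47 mod 53 = 19, then multiply by 8 repeatedly:
  8^47=19  8^48=46  8^49=50  8^50=29
Found 29 at exponent 50.

50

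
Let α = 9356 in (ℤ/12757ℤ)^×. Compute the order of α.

The order of 9356 must divide p − 1 = 12756 = 2^2 · 3 · 1063.
Divisors: 1, 2, 3, 4, 6, 12, 1063, 2126, 3189, 4252, 6378, 12756.
Check each in increasing order: 9356^1 ≡ 9356;  9356^2 ≡ 8959;  9356^3 ≡ 6914;  9356^4 ≡ 9394;  9356^6 ≡ 2917;  9356^12 ≡ 12727;  9356^1063 ≡ 4361;  9356^2126 ≡ 10391;  9356^3189 ≡ 2287;  9356^4252 ≡ 10390;  9356^6378 ≡ 12756;  9356^12756 ≡ 1.
Smallest exponent giving 1 is 12756.

12756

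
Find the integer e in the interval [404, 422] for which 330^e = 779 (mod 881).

420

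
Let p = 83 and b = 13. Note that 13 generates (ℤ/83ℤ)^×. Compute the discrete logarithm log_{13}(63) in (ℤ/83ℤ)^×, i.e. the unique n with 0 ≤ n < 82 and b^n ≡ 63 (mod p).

68

Baby-step giant-step with m = ceil(sqrt(82)) = 10.
Baby table (13^j mod 83 for j=0..9):
  0:1  1:13  2:3  3:39  4:9  5:34  6:27  7:19
  8:81  9:57
Giant step factor: 13^(-10) ≡ 69 (mod 83).
Scan 63·69^i mod 83 for i = 0, 1, …:
  i=0: 63   i=1: 31   i=2: 64   i=3: 17
  i=4: 11   i=5: 12   i=6: 81
Match at i=6, j=8: n = 6·10 + 8 = 68.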